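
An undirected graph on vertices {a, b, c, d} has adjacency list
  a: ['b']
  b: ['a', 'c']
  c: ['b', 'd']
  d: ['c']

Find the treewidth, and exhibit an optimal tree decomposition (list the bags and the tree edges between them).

The largest bag has 2 vertices, giving width 1; this decomposition certifies tw(G) ≤ 1. Since G has at least one edge (e.g. a–b), it is not an edgeless graph, so tw(G) ≥ 1. Combining the bounds, tw(G) = 1.

Treewidth 1.
Bags: B1 = {a, b}  B2 = {b, c}  B3 = {c, d}
Tree: B1–B2, B2–B3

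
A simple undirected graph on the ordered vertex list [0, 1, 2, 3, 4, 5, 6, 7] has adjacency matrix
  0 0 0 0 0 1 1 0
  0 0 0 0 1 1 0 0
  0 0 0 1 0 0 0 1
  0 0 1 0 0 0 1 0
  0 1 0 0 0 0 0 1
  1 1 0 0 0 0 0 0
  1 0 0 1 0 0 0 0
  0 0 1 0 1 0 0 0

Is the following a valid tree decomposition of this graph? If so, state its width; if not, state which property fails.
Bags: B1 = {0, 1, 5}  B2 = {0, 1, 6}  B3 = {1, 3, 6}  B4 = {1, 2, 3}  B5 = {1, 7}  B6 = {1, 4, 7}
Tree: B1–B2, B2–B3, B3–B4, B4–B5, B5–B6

A tree decomposition must satisfy three properties: every vertex lies in some bag; for every edge, both endpoints lie together in some bag; and for every vertex, the bags containing it form a connected subtree. Here edge (2,7) lies in no bag, so the decomposition is invalid.

No — edge (2,7) lies in no bag.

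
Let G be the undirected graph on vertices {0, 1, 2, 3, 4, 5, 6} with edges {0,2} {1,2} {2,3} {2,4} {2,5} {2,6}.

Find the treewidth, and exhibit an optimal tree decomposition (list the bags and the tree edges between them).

Treewidth 1.
One optimal decomposition is:
Bags: B1 = {2, 6}  B2 = {1, 2}  B3 = {2, 5}  B4 = {2, 3}  B5 = {2, 4}  B6 = {0, 2}
Tree: B1–B2, B2–B3, B2–B4, B3–B5, B3–B6

Each bag holds 2 vertices, so the decomposition has width 1, which upper-bounds the treewidth. G has an edge, so its treewidth is at least 1. Hence tw(G) = 1 exactly.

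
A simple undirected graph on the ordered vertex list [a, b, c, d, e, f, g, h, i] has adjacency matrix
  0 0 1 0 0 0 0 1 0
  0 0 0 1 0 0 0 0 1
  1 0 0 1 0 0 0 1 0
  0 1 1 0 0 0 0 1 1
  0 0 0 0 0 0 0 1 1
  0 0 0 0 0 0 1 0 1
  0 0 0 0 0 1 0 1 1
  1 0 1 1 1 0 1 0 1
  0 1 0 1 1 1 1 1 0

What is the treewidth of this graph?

2

A width-2 tree decomposition is:
Bags: B1 = {e, h, i}  B2 = {d, h, i}  B3 = {c, d, h}  B4 = {b, d, i}  B5 = {a, c, h}  B6 = {g, h, i}  B7 = {f, g, i}
Tree: B1–B2, B2–B3, B2–B4, B3–B5, B2–B6, B6–B7
Every bag has size at most 3, so the width is 3 − 1 = 2 and tw(G) ≤ 2. On the other hand G contains the 3-clique {c, d, h}. A clique must lie in a single bag of any decomposition, so no decomposition can have width below 2. The upper and lower bounds meet at 2, so that is the treewidth.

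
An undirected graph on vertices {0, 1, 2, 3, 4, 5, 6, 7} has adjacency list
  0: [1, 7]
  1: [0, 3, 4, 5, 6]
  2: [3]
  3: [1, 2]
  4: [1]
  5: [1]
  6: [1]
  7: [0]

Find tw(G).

1

A width-1 tree decomposition is:
Bags: B1 = {1, 3}  B2 = {1, 5}  B3 = {0, 1}  B4 = {0, 7}  B5 = {1, 6}  B6 = {1, 4}  B7 = {2, 3}
Tree: B1–B2, B2–B3, B3–B4, B1–B5, B2–B6, B1–B7
The largest bag has 2 vertices, giving width 1; this decomposition certifies tw(G) ≤ 1. Any graph with an edge has treewidth ≥ 1, and G has the edge 3–1. Combining the bounds, tw(G) = 1.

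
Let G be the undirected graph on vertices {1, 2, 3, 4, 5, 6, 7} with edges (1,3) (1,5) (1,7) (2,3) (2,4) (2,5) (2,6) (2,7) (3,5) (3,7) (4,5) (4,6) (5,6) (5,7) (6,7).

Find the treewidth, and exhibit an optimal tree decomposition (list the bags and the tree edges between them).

Treewidth 3.
One such decomposition:
Bags: B1 = {2, 3, 5, 7}  B2 = {1, 3, 5, 7}  B3 = {2, 5, 6, 7}  B4 = {2, 4, 5, 6}
Tree: B1–B2, B1–B3, B3–B4

Every bag has size at most 4, so the width is 4 − 1 = 3 and tw(G) ≤ 3. On the other hand G contains the 4-clique {1, 3, 5, 7}. A clique must lie in a single bag of any decomposition, so no decomposition can have width below 3. Combining the bounds, tw(G) = 3.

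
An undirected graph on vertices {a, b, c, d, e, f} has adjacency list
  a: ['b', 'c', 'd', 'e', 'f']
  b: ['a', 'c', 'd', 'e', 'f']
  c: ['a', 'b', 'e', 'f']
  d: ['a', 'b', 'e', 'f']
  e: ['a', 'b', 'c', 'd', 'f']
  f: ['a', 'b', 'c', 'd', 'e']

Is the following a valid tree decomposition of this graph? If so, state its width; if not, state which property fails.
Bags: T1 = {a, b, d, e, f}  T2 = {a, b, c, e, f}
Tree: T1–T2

Vertex coverage: the bags together contain {a, b, c, d, e, f}, the full vertex set. Edge coverage: each edge of G has both endpoints in at least one bag. Running intersection: for every vertex, the bags containing it form a connected subtree. All three properties hold, so this is a valid tree decomposition of width max|bag| − 1 = 4, and hence tw(G) ≤ 4.

Yes; width 4.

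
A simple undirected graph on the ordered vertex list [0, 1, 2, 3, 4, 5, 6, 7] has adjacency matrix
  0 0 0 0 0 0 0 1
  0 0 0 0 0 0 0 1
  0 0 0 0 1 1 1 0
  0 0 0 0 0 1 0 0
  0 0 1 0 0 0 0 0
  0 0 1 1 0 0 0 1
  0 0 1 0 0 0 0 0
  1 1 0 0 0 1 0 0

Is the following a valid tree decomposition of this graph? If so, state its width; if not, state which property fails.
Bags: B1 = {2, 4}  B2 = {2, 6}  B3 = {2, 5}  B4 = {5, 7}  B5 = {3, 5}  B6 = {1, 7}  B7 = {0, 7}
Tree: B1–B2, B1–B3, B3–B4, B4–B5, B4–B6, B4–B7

Checking the three conditions: (i) the bags cover all of {0, 1, 2, 3, 4, 5, 6, 7}; (ii) for each edge, some bag contains both endpoints; (iii) the bags containing any fixed vertex form a subtree. All hold, so the decomposition is valid with width 2 − 1 = 1.

Yes; width 1.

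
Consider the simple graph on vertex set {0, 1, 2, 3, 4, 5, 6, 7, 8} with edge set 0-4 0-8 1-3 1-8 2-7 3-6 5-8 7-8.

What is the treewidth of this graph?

A width-1 tree decomposition is:
Bags: B1 = {1, 8}  B2 = {1, 3}  B3 = {3, 6}  B4 = {0, 8}  B5 = {7, 8}  B6 = {2, 7}  B7 = {0, 4}  B8 = {5, 8}
Tree: B1–B2, B2–B3, B1–B4, B4–B5, B5–B6, B4–B7, B4–B8
The largest bag has 2 vertices, giving width 1; this decomposition certifies tw(G) ≤ 1. G has an edge, so its treewidth is at least 1. Combining the bounds, tw(G) = 1.

1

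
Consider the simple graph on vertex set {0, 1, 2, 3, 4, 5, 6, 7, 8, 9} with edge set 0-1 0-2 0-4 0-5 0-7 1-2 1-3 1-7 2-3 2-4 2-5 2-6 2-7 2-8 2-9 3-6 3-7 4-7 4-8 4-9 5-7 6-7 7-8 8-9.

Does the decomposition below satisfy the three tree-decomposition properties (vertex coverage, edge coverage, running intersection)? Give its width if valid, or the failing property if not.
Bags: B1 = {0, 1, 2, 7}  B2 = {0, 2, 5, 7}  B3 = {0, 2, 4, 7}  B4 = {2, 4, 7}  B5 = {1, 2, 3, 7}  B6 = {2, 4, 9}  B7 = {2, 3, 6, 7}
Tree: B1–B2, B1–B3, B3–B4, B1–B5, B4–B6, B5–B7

A tree decomposition must satisfy three properties: every vertex lies in some bag; for every edge, both endpoints lie together in some bag; and for every vertex, the bags containing it form a connected subtree. Here vertex 8 appears in no bag, so the decomposition is invalid.

No — vertex 8 appears in no bag.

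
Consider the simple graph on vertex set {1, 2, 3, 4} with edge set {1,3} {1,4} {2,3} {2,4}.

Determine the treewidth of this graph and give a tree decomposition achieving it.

Each bag holds 3 vertices, so the decomposition has width 2, which upper-bounds the treewidth. Since 3–2–4–1–3 is a cycle in G, G is not acyclic. Forests are exactly the graphs of treewidth ≤ 1, so tw(G) ≥ 2. Combining the bounds, tw(G) = 2.

Treewidth 2.
One optimal decomposition is:
Bags: B1 = {2, 3, 4}  B2 = {1, 3, 4}
Tree: B1–B2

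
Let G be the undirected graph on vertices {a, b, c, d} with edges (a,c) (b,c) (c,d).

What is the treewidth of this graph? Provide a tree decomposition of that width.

Treewidth 1.
One such decomposition:
Bags: B1 = {a, c}  B2 = {c, d}  B3 = {b, c}
Tree: B1–B2, B2–B3

Every bag has size at most 2, so the width is 2 − 1 = 1 and tw(G) ≤ 1. Any graph with an edge has treewidth ≥ 1, and G has the edge a–c. Therefore the treewidth is 1.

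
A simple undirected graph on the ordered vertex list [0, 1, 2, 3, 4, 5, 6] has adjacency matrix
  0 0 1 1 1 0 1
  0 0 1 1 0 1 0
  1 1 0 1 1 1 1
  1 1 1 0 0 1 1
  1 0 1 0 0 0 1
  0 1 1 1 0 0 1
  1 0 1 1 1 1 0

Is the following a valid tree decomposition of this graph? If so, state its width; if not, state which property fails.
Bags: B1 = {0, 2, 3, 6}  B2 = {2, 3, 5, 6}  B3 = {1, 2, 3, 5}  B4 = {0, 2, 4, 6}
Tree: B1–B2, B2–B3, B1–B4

Yes; width 3.

Every vertex of G appears in some bag (union = {0, 1, 2, 3, 4, 5, 6}); every edge is covered by a bag; and for each vertex v the set of bags containing v is connected in the bag tree. The decomposition is therefore valid. The largest bag has 4 vertices, so the width is 3.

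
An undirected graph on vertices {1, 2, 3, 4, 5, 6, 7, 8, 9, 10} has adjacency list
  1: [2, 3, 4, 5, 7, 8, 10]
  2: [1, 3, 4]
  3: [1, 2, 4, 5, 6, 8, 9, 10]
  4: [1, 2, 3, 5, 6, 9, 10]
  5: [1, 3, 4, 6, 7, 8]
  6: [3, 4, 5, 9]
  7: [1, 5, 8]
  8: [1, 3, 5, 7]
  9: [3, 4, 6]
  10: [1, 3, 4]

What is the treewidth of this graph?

A width-3 tree decomposition is:
Bags: B1 = {1, 3, 4, 5}  B2 = {3, 4, 5, 6}  B3 = {3, 4, 6, 9}  B4 = {1, 3, 5, 8}  B5 = {1, 5, 7, 8}  B6 = {1, 2, 3, 4}  B7 = {1, 3, 4, 10}
Tree: B1–B2, B2–B3, B1–B4, B4–B5, B1–B6, B1–B7
The largest bag has 4 vertices, giving width 3; this decomposition certifies tw(G) ≤ 3. For the lower bound, the 4 vertices {1, 3, 5, 8} are pairwise adjacent, and any tree decomposition puts a clique entirely inside one bag — forcing width ≥ 3. The upper and lower bounds meet at 3, so that is the treewidth.

3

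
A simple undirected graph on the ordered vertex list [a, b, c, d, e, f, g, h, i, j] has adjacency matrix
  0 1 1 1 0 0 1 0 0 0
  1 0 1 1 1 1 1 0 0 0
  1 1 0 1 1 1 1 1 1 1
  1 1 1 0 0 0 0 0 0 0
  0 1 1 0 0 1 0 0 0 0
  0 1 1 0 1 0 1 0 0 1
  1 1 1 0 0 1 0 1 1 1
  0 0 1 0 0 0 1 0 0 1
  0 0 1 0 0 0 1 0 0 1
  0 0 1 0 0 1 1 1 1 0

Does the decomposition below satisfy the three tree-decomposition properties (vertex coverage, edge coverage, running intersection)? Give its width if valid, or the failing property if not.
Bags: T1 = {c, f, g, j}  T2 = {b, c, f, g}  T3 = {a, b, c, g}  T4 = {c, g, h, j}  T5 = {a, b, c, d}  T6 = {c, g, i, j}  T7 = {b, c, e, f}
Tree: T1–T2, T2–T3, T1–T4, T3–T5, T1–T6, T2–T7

Yes; width 3.

Every vertex of G appears in some bag (union = {a, b, c, d, e, f, g, h, i, j}); every edge is covered by a bag; and for each vertex v the set of bags containing v is connected in the bag tree. The decomposition is therefore valid. The largest bag has 4 vertices, so the width is 3.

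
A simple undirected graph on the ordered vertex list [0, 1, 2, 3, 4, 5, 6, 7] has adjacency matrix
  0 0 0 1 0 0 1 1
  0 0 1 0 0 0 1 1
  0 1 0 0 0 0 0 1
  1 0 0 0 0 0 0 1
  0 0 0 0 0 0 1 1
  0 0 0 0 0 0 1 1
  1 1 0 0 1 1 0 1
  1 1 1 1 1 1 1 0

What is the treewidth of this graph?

A width-2 tree decomposition is:
Bags: B1 = {5, 6, 7}  B2 = {0, 6, 7}  B3 = {1, 6, 7}  B4 = {0, 3, 7}  B5 = {4, 6, 7}  B6 = {1, 2, 7}
Tree: B1–B2, B2–B3, B2–B4, B2–B5, B3–B6
Every bag has size at most 3, so the width is 3 − 1 = 2 and tw(G) ≤ 2. For the lower bound, the 3 vertices {1, 2, 7} are pairwise adjacent, and any tree decomposition puts a clique entirely inside one bag — forcing width ≥ 2. Combining the bounds, tw(G) = 2.

2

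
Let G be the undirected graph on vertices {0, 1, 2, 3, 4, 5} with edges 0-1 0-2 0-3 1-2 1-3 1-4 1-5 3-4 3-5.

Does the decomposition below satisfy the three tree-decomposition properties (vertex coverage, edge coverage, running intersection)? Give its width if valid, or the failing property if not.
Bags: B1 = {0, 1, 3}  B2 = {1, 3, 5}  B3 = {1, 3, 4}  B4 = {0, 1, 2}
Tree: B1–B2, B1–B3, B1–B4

Yes; width 2.

Checking the three conditions: (i) the bags cover all of {0, 1, 2, 3, 4, 5}; (ii) for each edge, some bag contains both endpoints; (iii) the bags containing any fixed vertex form a subtree. All hold, so the decomposition is valid with width 3 − 1 = 2.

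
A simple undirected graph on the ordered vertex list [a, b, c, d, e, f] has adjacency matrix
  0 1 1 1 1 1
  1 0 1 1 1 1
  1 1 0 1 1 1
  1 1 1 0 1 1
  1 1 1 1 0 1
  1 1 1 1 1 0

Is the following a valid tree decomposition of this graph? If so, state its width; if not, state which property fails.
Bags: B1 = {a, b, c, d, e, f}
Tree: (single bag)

Yes; width 5.

Vertex coverage: the bags together contain {a, b, c, d, e, f}, the full vertex set. Edge coverage: each edge of G has both endpoints in at least one bag. Running intersection: for every vertex, the bags containing it form a connected subtree. All three properties hold, so this is a valid tree decomposition of width max|bag| − 1 = 5, and hence tw(G) ≤ 5.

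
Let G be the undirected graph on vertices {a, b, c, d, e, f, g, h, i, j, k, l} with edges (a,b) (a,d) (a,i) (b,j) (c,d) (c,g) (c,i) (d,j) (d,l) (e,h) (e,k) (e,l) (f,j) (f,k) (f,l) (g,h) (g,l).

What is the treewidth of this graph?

A width-3 tree decomposition is:
Bags: B1 = {a, b, i, j}  B2 = {a, d, i, j}  B3 = {c, d, i, j}  B4 = {c, d, f, j}  B5 = {c, d, f, l}  B6 = {c, f, g, l}  B7 = {f, g, k, l}  B8 = {e, g, k, l}  B9 = {e, g, h, k}
Tree: B1–B2, B2–B3, B3–B4, B4–B5, B5–B6, B6–B7, B7–B8, B8–B9
Each bag holds 4 vertices, so the decomposition has width 3, which upper-bounds the treewidth. For the lower bound: the 4 vertex sets {a,b,i}, {j}, {d}, {c,f,g,l} are disjoint, each induces a connected subgraph, and every pair is joined by at least one edge of G. Contracting each set to a single vertex therefore yields K_{4} as a minor, and since treewidth is minor-monotone, tw(G) ≥ tw(K_{4}) = 3. The upper and lower bounds meet at 3, so that is the treewidth.

3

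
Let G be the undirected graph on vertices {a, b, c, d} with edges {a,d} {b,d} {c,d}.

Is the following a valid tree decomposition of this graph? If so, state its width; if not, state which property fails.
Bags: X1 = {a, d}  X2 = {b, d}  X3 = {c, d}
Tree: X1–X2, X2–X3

Vertex coverage: the bags together contain {a, b, c, d}, the full vertex set. Edge coverage: each edge of G has both endpoints in at least one bag. Running intersection: for every vertex, the bags containing it form a connected subtree. All three properties hold, so this is a valid tree decomposition of width max|bag| − 1 = 1, and hence tw(G) ≤ 1.

Yes; width 1.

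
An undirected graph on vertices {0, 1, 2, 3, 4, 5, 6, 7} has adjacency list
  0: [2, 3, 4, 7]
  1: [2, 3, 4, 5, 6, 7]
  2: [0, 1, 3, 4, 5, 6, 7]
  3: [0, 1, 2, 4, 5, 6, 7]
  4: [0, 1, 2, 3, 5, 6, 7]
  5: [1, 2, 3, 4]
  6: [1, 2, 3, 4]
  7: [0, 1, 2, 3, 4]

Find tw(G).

4

A width-4 tree decomposition is:
Bags: B1 = {1, 2, 3, 4, 6}  B2 = {1, 2, 3, 4, 5}  B3 = {1, 2, 3, 4, 7}  B4 = {0, 2, 3, 4, 7}
Tree: B1–B2, B2–B3, B3–B4
Every bag has size at most 5, so the width is 5 − 1 = 4 and tw(G) ≤ 4. On the other hand G contains the 5-clique {0, 2, 3, 4, 7}. A clique must lie in a single bag of any decomposition, so no decomposition can have width below 4. Therefore the treewidth is 4.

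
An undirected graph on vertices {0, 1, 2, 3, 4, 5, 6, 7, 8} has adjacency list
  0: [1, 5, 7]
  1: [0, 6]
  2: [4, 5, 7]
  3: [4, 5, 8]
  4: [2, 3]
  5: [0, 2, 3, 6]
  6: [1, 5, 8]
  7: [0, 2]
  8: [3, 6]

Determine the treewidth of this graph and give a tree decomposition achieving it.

Treewidth 3.
Bags: B1 = {2, 3, 4, 8}  B2 = {2, 3, 5, 8}  B3 = {2, 5, 6, 8}  B4 = {2, 5, 6, 7}  B5 = {0, 5, 6, 7}  B6 = {0, 1, 6, 7}
Tree: B1–B2, B2–B3, B3–B4, B4–B5, B5–B6

The largest bag has 4 vertices, giving width 3; this decomposition certifies tw(G) ≤ 3. For the lower bound: the 4 vertex sets {3,4,8}, {2}, {5}, {0,1,6,7} are disjoint, each induces a connected subgraph, and every pair is joined by at least one edge of G. Contracting each set to a single vertex therefore yields K_{4} as a minor, and since treewidth is minor-monotone, tw(G) ≥ tw(K_{4}) = 3. Therefore the treewidth is 3.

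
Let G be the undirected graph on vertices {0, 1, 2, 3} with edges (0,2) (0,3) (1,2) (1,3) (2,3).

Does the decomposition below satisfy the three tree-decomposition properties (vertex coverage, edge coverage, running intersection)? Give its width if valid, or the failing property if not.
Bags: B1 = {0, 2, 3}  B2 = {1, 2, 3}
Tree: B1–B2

Yes; width 2.

Every vertex of G appears in some bag (union = {0, 1, 2, 3}); every edge is covered by a bag; and for each vertex v the set of bags containing v is connected in the bag tree. The decomposition is therefore valid. The largest bag has 3 vertices, so the width is 2.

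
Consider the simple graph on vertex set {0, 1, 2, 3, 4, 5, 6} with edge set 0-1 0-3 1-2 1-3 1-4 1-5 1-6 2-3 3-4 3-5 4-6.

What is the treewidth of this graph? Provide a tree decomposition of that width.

Treewidth 2.
One such decomposition:
Bags: B1 = {1, 3, 5}  B2 = {1, 3, 4}  B3 = {0, 1, 3}  B4 = {1, 2, 3}  B5 = {1, 4, 6}
Tree: B1–B2, B2–B3, B3–B4, B2–B5

Every bag has size at most 3, so the width is 3 − 1 = 2 and tw(G) ≤ 2. On the other hand G contains the 3-clique {0, 1, 3}. A clique must lie in a single bag of any decomposition, so no decomposition can have width below 2. Therefore the treewidth is 2.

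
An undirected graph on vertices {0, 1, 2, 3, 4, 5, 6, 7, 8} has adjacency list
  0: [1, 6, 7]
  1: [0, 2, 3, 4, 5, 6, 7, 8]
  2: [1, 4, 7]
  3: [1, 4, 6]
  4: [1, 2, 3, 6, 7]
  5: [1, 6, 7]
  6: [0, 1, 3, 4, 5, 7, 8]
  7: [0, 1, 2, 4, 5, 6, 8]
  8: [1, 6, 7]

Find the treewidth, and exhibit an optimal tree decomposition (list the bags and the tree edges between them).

The largest bag has 4 vertices, giving width 3; this decomposition certifies tw(G) ≤ 3. On the other hand G contains the 4-clique {1, 2, 4, 7}. A clique must lie in a single bag of any decomposition, so no decomposition can have width below 3. The upper and lower bounds meet at 3, so that is the treewidth.

Treewidth 3.
One such decomposition:
Bags: B1 = {1, 5, 6, 7}  B2 = {1, 6, 7, 8}  B3 = {0, 1, 6, 7}  B4 = {1, 4, 6, 7}  B5 = {1, 3, 4, 6}  B6 = {1, 2, 4, 7}
Tree: B1–B2, B1–B3, B1–B4, B4–B5, B4–B6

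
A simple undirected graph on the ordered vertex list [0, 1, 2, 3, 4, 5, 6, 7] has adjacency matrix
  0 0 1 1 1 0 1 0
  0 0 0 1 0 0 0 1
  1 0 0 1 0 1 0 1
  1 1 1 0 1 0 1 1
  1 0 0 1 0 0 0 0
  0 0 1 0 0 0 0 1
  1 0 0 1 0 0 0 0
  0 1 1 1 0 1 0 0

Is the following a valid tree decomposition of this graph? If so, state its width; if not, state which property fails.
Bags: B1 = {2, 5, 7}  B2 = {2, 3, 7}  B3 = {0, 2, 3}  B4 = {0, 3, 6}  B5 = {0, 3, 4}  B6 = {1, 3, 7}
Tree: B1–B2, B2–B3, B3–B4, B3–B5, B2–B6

Vertex coverage: the bags together contain {0, 1, 2, 3, 4, 5, 6, 7}, the full vertex set. Edge coverage: each edge of G has both endpoints in at least one bag. Running intersection: for every vertex, the bags containing it form a connected subtree. All three properties hold, so this is a valid tree decomposition of width max|bag| − 1 = 2, and hence tw(G) ≤ 2.

Yes; width 2.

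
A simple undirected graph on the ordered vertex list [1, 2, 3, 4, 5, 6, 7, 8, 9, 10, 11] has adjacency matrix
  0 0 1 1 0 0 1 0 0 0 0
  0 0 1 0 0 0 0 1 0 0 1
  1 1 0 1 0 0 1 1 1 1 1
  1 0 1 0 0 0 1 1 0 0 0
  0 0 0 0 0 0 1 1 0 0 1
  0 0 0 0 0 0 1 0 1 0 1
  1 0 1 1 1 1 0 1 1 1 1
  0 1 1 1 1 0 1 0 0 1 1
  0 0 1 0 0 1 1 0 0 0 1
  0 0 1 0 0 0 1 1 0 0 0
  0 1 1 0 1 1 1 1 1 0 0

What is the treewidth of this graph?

3

A width-3 tree decomposition is:
Bags: B1 = {3, 7, 8, 11}  B2 = {2, 3, 8, 11}  B3 = {3, 4, 7, 8}  B4 = {5, 7, 8, 11}  B5 = {3, 7, 8, 10}  B6 = {1, 3, 4, 7}  B7 = {3, 7, 9, 11}  B8 = {6, 7, 9, 11}
Tree: B1–B2, B1–B3, B1–B4, B1–B5, B3–B6, B1–B7, B7–B8
Each bag holds 4 vertices, so the decomposition has width 3, which upper-bounds the treewidth. For the lower bound, the 4 vertices {2, 3, 8, 11} are pairwise adjacent, and any tree decomposition puts a clique entirely inside one bag — forcing width ≥ 3. Therefore the treewidth is 3.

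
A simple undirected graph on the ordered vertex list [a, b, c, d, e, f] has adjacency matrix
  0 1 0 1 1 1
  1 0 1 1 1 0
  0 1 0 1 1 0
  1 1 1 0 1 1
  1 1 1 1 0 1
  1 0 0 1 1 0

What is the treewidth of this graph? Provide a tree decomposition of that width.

The largest bag has 4 vertices, giving width 3; this decomposition certifies tw(G) ≤ 3. Conversely, {b, c, d, e} is a clique of size 4, and the vertices of any clique must share a bag in every tree decomposition; so some bag has ≥ 4 vertices and tw(G) ≥ 3. Combining the bounds, tw(G) = 3.

Treewidth 3.
One optimal decomposition is:
Bags: B1 = {b, c, d, e}  B2 = {a, b, d, e}  B3 = {a, d, e, f}
Tree: B1–B2, B2–B3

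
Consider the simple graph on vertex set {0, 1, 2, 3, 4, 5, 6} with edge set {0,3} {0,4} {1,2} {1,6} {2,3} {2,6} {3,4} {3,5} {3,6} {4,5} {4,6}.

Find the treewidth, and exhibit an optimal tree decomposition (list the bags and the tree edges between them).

Every bag has size at most 3, so the width is 3 − 1 = 2 and tw(G) ≤ 2. For the lower bound, the 3 vertices {1, 2, 6} are pairwise adjacent, and any tree decomposition puts a clique entirely inside one bag — forcing width ≥ 2. The upper and lower bounds meet at 2, so that is the treewidth.

Treewidth 2.
Bags: B1 = {3, 4, 6}  B2 = {2, 3, 6}  B3 = {3, 4, 5}  B4 = {0, 3, 4}  B5 = {1, 2, 6}
Tree: B1–B2, B1–B3, B3–B4, B2–B5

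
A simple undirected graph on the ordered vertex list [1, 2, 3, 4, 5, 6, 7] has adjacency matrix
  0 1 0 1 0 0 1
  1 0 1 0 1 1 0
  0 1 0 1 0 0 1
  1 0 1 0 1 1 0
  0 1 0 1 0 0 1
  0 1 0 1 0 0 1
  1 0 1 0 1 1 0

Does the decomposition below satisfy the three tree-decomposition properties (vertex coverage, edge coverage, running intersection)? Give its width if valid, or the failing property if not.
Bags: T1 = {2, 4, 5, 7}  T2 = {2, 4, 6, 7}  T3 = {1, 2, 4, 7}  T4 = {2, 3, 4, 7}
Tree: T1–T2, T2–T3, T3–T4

Every vertex of G appears in some bag (union = {1, 2, 3, 4, 5, 6, 7}); every edge is covered by a bag; and for each vertex v the set of bags containing v is connected in the bag tree. The decomposition is therefore valid. The largest bag has 4 vertices, so the width is 3.

Yes; width 3.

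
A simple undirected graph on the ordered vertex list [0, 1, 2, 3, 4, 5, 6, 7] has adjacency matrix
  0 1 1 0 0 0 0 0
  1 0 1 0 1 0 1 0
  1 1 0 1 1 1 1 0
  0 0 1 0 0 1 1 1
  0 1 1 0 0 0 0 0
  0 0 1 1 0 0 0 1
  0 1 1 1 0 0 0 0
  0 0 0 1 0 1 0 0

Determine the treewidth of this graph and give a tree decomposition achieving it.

The largest bag has 3 vertices, giving width 2; this decomposition certifies tw(G) ≤ 2. For the lower bound, the 3 vertices {0, 1, 2} are pairwise adjacent, and any tree decomposition puts a clique entirely inside one bag — forcing width ≥ 2. Therefore the treewidth is 2.

Treewidth 2.
Bags: B1 = {2, 3, 5}  B2 = {3, 5, 7}  B3 = {2, 3, 6}  B4 = {1, 2, 6}  B5 = {0, 1, 2}  B6 = {1, 2, 4}
Tree: B1–B2, B1–B3, B3–B4, B4–B5, B5–B6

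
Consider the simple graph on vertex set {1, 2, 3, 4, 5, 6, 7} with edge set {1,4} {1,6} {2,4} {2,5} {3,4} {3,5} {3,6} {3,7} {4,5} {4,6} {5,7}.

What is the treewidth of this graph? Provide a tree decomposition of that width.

Treewidth 2.
One optimal decomposition is:
Bags: B1 = {3, 4, 5}  B2 = {3, 4, 6}  B3 = {1, 4, 6}  B4 = {2, 4, 5}  B5 = {3, 5, 7}
Tree: B1–B2, B2–B3, B1–B4, B1–B5

The largest bag has 3 vertices, giving width 2; this decomposition certifies tw(G) ≤ 2. For the lower bound, the 3 vertices {1, 4, 6} are pairwise adjacent, and any tree decomposition puts a clique entirely inside one bag — forcing width ≥ 2. Hence tw(G) = 2 exactly.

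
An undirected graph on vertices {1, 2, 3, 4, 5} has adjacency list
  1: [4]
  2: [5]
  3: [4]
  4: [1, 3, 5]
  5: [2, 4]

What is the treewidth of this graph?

1

A width-1 tree decomposition is:
Bags: B1 = {4, 5}  B2 = {3, 4}  B3 = {2, 5}  B4 = {1, 4}
Tree: B1–B2, B1–B3, B1–B4
Each bag holds 2 vertices, so the decomposition has width 1, which upper-bounds the treewidth. Since G has at least one edge (e.g. 4–5), it is not an edgeless graph, so tw(G) ≥ 1. Hence tw(G) = 1 exactly.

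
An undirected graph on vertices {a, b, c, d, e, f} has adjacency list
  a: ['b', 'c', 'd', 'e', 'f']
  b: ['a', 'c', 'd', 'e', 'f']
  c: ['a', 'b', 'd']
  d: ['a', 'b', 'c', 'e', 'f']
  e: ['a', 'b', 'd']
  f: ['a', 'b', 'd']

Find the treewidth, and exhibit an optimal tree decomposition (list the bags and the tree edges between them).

Each bag holds 4 vertices, so the decomposition has width 3, which upper-bounds the treewidth. On the other hand G contains the 4-clique {a, b, d, e}. A clique must lie in a single bag of any decomposition, so no decomposition can have width below 3. Combining the bounds, tw(G) = 3.

Treewidth 3.
One optimal decomposition is:
Bags: B1 = {a, b, d, f}  B2 = {a, b, c, d}  B3 = {a, b, d, e}
Tree: B1–B2, B2–B3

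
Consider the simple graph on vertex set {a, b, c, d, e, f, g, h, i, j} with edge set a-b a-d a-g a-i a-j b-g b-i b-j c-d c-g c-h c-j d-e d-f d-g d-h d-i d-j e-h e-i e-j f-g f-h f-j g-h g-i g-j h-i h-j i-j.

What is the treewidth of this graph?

4

A width-4 tree decomposition is:
Bags: B1 = {a, d, g, i, j}  B2 = {d, g, h, i, j}  B3 = {d, f, g, h, j}  B4 = {d, e, h, i, j}  B5 = {c, d, g, h, j}  B6 = {a, b, g, i, j}
Tree: B1–B2, B2–B3, B2–B4, B3–B5, B1–B6
The largest bag has 5 vertices, giving width 4; this decomposition certifies tw(G) ≤ 4. For the lower bound, the 5 vertices {c, d, g, h, j} are pairwise adjacent, and any tree decomposition puts a clique entirely inside one bag — forcing width ≥ 4. Therefore the treewidth is 4.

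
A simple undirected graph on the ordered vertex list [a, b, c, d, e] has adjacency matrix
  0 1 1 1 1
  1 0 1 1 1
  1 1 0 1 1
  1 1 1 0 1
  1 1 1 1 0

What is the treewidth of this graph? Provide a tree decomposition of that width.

Treewidth 4.
One optimal decomposition is:
Bags: B1 = {a, b, c, d, e}
Tree: (single bag)

A single bag containing all 5 vertices is trivially a valid decomposition of width 4. On the other hand G contains the 5-clique {a, b, c, d, e}. A clique must lie in a single bag of any decomposition, so no decomposition can have width below 4. Therefore the treewidth is 4.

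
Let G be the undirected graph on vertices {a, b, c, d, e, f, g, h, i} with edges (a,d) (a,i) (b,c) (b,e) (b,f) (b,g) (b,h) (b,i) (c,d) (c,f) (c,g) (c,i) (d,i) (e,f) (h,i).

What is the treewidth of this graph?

2

A width-2 tree decomposition is:
Bags: B1 = {b, c, f}  B2 = {b, c, i}  B3 = {b, c, g}  B4 = {b, h, i}  B5 = {c, d, i}  B6 = {a, d, i}  B7 = {b, e, f}
Tree: B1–B2, B1–B3, B2–B4, B2–B5, B5–B6, B1–B7
Each bag holds 3 vertices, so the decomposition has width 2, which upper-bounds the treewidth. Conversely, {c, d, i} is a clique of size 3, and the vertices of any clique must share a bag in every tree decomposition; so some bag has ≥ 3 vertices and tw(G) ≥ 2. Combining the bounds, tw(G) = 2.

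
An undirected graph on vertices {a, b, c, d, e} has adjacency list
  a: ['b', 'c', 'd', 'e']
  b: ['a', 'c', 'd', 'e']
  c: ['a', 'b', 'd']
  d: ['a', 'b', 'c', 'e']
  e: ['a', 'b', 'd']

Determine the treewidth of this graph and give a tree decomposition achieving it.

Treewidth 3.
One such decomposition:
Bags: B1 = {a, b, c, d}  B2 = {a, b, d, e}
Tree: B1–B2

Every bag has size at most 4, so the width is 4 − 1 = 3 and tw(G) ≤ 3. On the other hand G contains the 4-clique {a, b, d, e}. A clique must lie in a single bag of any decomposition, so no decomposition can have width below 3. Combining the bounds, tw(G) = 3.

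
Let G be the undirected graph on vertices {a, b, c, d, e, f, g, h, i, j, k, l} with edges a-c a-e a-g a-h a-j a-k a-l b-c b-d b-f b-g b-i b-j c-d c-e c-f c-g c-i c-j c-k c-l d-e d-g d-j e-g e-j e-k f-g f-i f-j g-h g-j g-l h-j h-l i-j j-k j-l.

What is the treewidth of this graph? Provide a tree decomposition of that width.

Treewidth 4.
Bags: B1 = {c, d, e, g, j}  B2 = {a, c, e, g, j}  B3 = {b, c, d, g, j}  B4 = {b, c, f, g, j}  B5 = {a, c, e, j, k}  B6 = {b, c, f, i, j}  B7 = {a, c, g, j, l}  B8 = {a, g, h, j, l}
Tree: B1–B2, B1–B3, B3–B4, B2–B5, B4–B6, B2–B7, B7–B8

The largest bag has 5 vertices, giving width 4; this decomposition certifies tw(G) ≤ 4. Conversely, {a, g, h, j, l} is a clique of size 5, and the vertices of any clique must share a bag in every tree decomposition; so some bag has ≥ 5 vertices and tw(G) ≥ 4. Hence tw(G) = 4 exactly.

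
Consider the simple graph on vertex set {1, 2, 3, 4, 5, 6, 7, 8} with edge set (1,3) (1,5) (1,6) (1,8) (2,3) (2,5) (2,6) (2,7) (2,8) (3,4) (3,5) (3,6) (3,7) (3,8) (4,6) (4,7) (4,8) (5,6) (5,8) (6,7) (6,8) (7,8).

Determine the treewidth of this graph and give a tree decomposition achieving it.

Treewidth 4.
One optimal decomposition is:
Bags: B1 = {2, 3, 6, 7, 8}  B2 = {2, 3, 5, 6, 8}  B3 = {1, 3, 5, 6, 8}  B4 = {3, 4, 6, 7, 8}
Tree: B1–B2, B2–B3, B1–B4

The largest bag has 5 vertices, giving width 4; this decomposition certifies tw(G) ≤ 4. Conversely, {1, 3, 5, 6, 8} is a clique of size 5, and the vertices of any clique must share a bag in every tree decomposition; so some bag has ≥ 5 vertices and tw(G) ≥ 4. Combining the bounds, tw(G) = 4.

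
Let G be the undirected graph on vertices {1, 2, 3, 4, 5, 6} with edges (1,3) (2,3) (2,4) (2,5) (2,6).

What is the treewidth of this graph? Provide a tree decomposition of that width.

The largest bag has 2 vertices, giving width 1; this decomposition certifies tw(G) ≤ 1. G has an edge, so its treewidth is at least 1. Combining the bounds, tw(G) = 1.

Treewidth 1.
One optimal decomposition is:
Bags: B1 = {2, 6}  B2 = {2, 3}  B3 = {2, 5}  B4 = {1, 3}  B5 = {2, 4}
Tree: B1–B2, B1–B3, B2–B4, B1–B5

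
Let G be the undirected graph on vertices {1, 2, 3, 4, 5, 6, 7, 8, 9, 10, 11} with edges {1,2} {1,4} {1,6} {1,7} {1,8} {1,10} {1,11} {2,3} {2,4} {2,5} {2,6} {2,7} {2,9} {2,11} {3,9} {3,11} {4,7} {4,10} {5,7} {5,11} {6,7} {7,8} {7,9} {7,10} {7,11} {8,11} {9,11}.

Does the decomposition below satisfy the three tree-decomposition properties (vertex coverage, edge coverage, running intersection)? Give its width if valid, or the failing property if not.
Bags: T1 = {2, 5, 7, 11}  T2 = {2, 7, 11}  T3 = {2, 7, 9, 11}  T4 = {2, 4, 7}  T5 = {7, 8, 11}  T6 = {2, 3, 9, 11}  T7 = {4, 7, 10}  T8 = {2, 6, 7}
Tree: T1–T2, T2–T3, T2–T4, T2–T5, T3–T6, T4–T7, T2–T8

No — vertex 1 appears in no bag.

A tree decomposition must satisfy three properties: every vertex lies in some bag; for every edge, both endpoints lie together in some bag; and for every vertex, the bags containing it form a connected subtree. Here vertex 1 appears in no bag, so the decomposition is invalid.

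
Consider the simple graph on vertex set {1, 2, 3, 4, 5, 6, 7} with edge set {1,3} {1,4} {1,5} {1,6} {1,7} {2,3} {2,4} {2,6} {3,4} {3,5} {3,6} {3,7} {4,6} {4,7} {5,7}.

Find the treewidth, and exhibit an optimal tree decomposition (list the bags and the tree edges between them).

Every bag has size at most 4, so the width is 4 − 1 = 3 and tw(G) ≤ 3. On the other hand G contains the 4-clique {1, 3, 4, 6}. A clique must lie in a single bag of any decomposition, so no decomposition can have width below 3. Hence tw(G) = 3 exactly.

Treewidth 3.
One such decomposition:
Bags: B1 = {1, 3, 4, 7}  B2 = {1, 3, 4, 6}  B3 = {2, 3, 4, 6}  B4 = {1, 3, 5, 7}
Tree: B1–B2, B2–B3, B1–B4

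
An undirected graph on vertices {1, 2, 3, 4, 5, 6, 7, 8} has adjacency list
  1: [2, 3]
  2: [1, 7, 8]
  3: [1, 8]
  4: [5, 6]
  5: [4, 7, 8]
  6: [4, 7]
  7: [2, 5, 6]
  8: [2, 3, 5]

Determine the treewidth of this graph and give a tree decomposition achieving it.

Treewidth 2.
One optimal decomposition is:
Bags: B1 = {4, 5, 6}  B2 = {5, 6, 7}  B3 = {5, 7, 8}  B4 = {2, 7, 8}  B5 = {2, 3, 8}  B6 = {1, 2, 3}
Tree: B1–B2, B2–B3, B3–B4, B4–B5, B5–B6

Every bag has size at most 3, so the width is 3 − 1 = 2 and tw(G) ≤ 2. For the lower bound, G contains the cycle 4–6–7–5–4, so G is not a forest; only forests have treewidth ≤ 1, hence tw(G) ≥ 2. The upper and lower bounds meet at 2, so that is the treewidth.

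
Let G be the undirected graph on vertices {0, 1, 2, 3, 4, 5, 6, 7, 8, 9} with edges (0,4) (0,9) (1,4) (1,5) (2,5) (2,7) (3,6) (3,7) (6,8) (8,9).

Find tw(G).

2

A width-2 tree decomposition is:
Bags: B1 = {0, 4, 9}  B2 = {1, 4, 9}  B3 = {1, 5, 9}  B4 = {2, 5, 9}  B5 = {2, 7, 9}  B6 = {3, 7, 9}  B7 = {3, 6, 9}  B8 = {6, 8, 9}
Tree: B1–B2, B2–B3, B3–B4, B4–B5, B5–B6, B6–B7, B7–B8
The largest bag has 3 vertices, giving width 2; this decomposition certifies tw(G) ≤ 2. The edges 9–0–4–1–5–2–7–3–6–8–9 form a cycle, so G is not a tree and its treewidth is at least 2. The upper and lower bounds meet at 2, so that is the treewidth.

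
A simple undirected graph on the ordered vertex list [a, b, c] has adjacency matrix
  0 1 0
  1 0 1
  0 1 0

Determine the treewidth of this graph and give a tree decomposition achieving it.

Every bag has size at most 2, so the width is 2 − 1 = 1 and tw(G) ≤ 1. G has an edge, so its treewidth is at least 1. The upper and lower bounds meet at 1, so that is the treewidth.

Treewidth 1.
One optimal decomposition is:
Bags: B1 = {b, c}  B2 = {a, b}
Tree: B1–B2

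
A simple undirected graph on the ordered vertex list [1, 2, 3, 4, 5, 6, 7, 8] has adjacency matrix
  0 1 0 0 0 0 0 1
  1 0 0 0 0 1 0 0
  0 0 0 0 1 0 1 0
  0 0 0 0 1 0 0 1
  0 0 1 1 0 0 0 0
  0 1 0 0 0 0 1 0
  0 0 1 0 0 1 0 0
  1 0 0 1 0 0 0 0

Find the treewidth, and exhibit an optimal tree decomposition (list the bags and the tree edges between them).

The largest bag has 3 vertices, giving width 2; this decomposition certifies tw(G) ≤ 2. The edges 7–3–5–4–8–1–2–6–7 form a cycle, so G is not a tree and its treewidth is at least 2. The upper and lower bounds meet at 2, so that is the treewidth.

Treewidth 2.
One such decomposition:
Bags: B1 = {3, 5, 7}  B2 = {4, 5, 7}  B3 = {4, 7, 8}  B4 = {1, 7, 8}  B5 = {1, 2, 7}  B6 = {2, 6, 7}
Tree: B1–B2, B2–B3, B3–B4, B4–B5, B5–B6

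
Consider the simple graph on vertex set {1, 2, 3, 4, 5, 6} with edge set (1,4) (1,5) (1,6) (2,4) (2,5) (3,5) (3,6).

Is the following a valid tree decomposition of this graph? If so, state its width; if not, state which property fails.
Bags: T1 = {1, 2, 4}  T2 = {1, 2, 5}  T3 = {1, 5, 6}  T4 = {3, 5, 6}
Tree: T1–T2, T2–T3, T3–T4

Checking the three conditions: (i) the bags cover all of {1, 2, 3, 4, 5, 6}; (ii) for each edge, some bag contains both endpoints; (iii) the bags containing any fixed vertex form a subtree. All hold, so the decomposition is valid with width 3 − 1 = 2.

Yes; width 2.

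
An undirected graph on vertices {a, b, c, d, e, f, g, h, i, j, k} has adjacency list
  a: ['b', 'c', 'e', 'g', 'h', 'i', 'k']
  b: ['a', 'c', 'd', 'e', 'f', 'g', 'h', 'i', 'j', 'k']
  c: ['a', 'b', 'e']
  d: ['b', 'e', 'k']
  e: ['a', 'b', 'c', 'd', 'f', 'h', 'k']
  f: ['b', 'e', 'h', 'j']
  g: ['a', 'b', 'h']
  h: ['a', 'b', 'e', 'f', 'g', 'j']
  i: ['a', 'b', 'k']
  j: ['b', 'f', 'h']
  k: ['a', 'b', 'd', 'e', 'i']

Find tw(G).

3

A width-3 tree decomposition is:
Bags: B1 = {a, b, c, e}  B2 = {a, b, e, h}  B3 = {a, b, e, k}  B4 = {b, d, e, k}  B5 = {a, b, i, k}  B6 = {a, b, g, h}  B7 = {b, e, f, h}  B8 = {b, f, h, j}
Tree: B1–B2, B2–B3, B3–B4, B3–B5, B2–B6, B2–B7, B7–B8
The largest bag has 4 vertices, giving width 3; this decomposition certifies tw(G) ≤ 3. For the lower bound, the 4 vertices {b, d, e, k} are pairwise adjacent, and any tree decomposition puts a clique entirely inside one bag — forcing width ≥ 3. Hence tw(G) = 3 exactly.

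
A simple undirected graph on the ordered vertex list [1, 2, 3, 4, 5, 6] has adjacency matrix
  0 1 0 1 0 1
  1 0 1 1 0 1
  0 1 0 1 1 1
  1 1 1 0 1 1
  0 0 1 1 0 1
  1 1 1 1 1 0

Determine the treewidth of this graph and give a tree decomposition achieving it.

Each bag holds 4 vertices, so the decomposition has width 3, which upper-bounds the treewidth. For the lower bound, the 4 vertices {1, 2, 4, 6} are pairwise adjacent, and any tree decomposition puts a clique entirely inside one bag — forcing width ≥ 3. Hence tw(G) = 3 exactly.

Treewidth 3.
One such decomposition:
Bags: B1 = {3, 4, 5, 6}  B2 = {2, 3, 4, 6}  B3 = {1, 2, 4, 6}
Tree: B1–B2, B2–B3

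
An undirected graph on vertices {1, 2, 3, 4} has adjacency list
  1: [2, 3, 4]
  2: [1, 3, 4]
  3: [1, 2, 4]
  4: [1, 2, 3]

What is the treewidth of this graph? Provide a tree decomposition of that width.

With just one bag of size 4, the width is 4 − 1 = 3, so tw(G) ≤ 3. For the lower bound, the 4 vertices {1, 2, 3, 4} are pairwise adjacent, and any tree decomposition puts a clique entirely inside one bag — forcing width ≥ 3. Combining the bounds, tw(G) = 3.

Treewidth 3.
One optimal decomposition is:
Bags: B1 = {1, 2, 3, 4}
Tree: (single bag)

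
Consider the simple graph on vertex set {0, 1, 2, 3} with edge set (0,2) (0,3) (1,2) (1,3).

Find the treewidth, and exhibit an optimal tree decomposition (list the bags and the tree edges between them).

Treewidth 2.
One optimal decomposition is:
Bags: B1 = {0, 1, 2}  B2 = {0, 1, 3}
Tree: B1–B2

Every bag has size at most 3, so the width is 3 − 1 = 2 and tw(G) ≤ 2. For the lower bound, G contains the cycle 1–2–0–3–1, so G is not a forest; only forests have treewidth ≤ 1, hence tw(G) ≥ 2. Therefore the treewidth is 2.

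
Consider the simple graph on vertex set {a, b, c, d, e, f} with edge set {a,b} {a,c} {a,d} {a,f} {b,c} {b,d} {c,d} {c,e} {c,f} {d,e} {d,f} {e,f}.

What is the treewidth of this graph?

3

A width-3 tree decomposition is:
Bags: B1 = {a, c, d, f}  B2 = {a, b, c, d}  B3 = {c, d, e, f}
Tree: B1–B2, B1–B3
Every bag has size at most 4, so the width is 4 − 1 = 3 and tw(G) ≤ 3. Conversely, {c, d, e, f} is a clique of size 4, and the vertices of any clique must share a bag in every tree decomposition; so some bag has ≥ 4 vertices and tw(G) ≥ 3. The upper and lower bounds meet at 3, so that is the treewidth.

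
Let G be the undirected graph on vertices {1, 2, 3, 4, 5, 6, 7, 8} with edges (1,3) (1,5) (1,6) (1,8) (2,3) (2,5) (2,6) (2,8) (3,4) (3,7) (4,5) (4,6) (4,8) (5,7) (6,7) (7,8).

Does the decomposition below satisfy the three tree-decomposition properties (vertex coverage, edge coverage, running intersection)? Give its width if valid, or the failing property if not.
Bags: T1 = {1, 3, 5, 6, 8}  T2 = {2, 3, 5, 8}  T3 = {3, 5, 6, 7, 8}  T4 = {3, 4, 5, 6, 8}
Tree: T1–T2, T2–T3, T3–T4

No — edge (6,2) lies in no bag.

A tree decomposition must satisfy three properties: every vertex lies in some bag; for every edge, both endpoints lie together in some bag; and for every vertex, the bags containing it form a connected subtree. Here edge (6,2) lies in no bag, so the decomposition is invalid.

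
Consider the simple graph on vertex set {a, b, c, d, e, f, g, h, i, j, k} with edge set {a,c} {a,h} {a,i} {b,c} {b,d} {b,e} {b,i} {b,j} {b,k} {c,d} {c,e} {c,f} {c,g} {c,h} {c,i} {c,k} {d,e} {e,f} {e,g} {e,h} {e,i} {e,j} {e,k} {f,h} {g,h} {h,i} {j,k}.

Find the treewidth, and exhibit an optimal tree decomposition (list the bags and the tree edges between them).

Each bag holds 4 vertices, so the decomposition has width 3, which upper-bounds the treewidth. For the lower bound, the 4 vertices {b, e, j, k} are pairwise adjacent, and any tree decomposition puts a clique entirely inside one bag — forcing width ≥ 3. Combining the bounds, tw(G) = 3.

Treewidth 3.
One such decomposition:
Bags: B1 = {c, e, h, i}  B2 = {b, c, e, i}  B3 = {a, c, h, i}  B4 = {b, c, d, e}  B5 = {b, c, e, k}  B6 = {c, e, f, h}  B7 = {c, e, g, h}  B8 = {b, e, j, k}
Tree: B1–B2, B1–B3, B2–B4, B2–B5, B1–B6, B1–B7, B5–B8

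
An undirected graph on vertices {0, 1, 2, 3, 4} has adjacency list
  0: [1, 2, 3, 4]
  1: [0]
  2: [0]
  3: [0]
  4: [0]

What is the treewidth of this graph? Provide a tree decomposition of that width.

Treewidth 1.
One optimal decomposition is:
Bags: B1 = {0, 4}  B2 = {0, 2}  B3 = {0, 3}  B4 = {0, 1}
Tree: B1–B2, B1–B3, B3–B4

The largest bag has 2 vertices, giving width 1; this decomposition certifies tw(G) ≤ 1. Since G has at least one edge (e.g. 0–4), it is not an edgeless graph, so tw(G) ≥ 1. Hence tw(G) = 1 exactly.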